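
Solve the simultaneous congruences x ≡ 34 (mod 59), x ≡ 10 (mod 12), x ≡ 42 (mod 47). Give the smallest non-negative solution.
x ≡ 24106 (mod 33276); the representative in [0, 33276) is 24106

The moduli 59, 12, 47 are pairwise coprime, so by the CRT there is a unique solution mod 59·12·47 = 33276.
Solve by successive substitution. Start with x ≡ 34 (mod 59).
  Combine with x ≡ 10 (mod 12): write x = 34 + 59·t and require 34 + 59·t ≡ 10 (mod 12), i.e. 59·t ≡ 10 − 34 ≡ 0 (mod 12). Since 59^(−1) ≡ 11 (mod 12) (59 ≡ 11 (mod 12)), t ≡ 11·0 ≡ 0 (mod 12). So x ≡ 34 + 59·0 = 34 (mod 708).
  Combine with x ≡ 42 (mod 47): write x = 34 + 708·t and require 34 + 708·t ≡ 42 (mod 47), i.e. 708·t ≡ 42 − 34 ≡ 8 (mod 47). Since 708^(−1) ≡ 16 (mod 47) (708 ≡ 3 (mod 47)), t ≡ 16·8 ≡ 34 (mod 47). So x ≡ 34 + 708·34 = 24106 (mod 33276).
Unique solution in [0, 33276): x = 24106.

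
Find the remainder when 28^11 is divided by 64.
0

Use repeated squaring. Binary(11) = 1011. Walk through the bits of the exponent 11 left-to-right: at each bit after the leading one, square the running value, then multiply by 28 if the bit is 1 (always reducing mod 64):
  bit 1 = 1 (leading): start with 28.
  bit 2 = 0: square 28^2 = 784 ≡ 16 (mod 64).
  bit 3 = 1: square 16^2 = 256 ≡ 0; bit is 1, so multiply 0·28 = 0 (mod 64).
  bit 4 = 1: square 0^2 = 0; bit is 1, so multiply 0·28 = 0 (mod 64).
Final value: 28^11 ≡ 0 (mod 64).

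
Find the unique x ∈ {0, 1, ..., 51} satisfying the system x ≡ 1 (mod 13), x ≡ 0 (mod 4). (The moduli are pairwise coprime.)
The moduli 13, 4 are pairwise coprime, so by the CRT there is a unique solution mod 13·4 = 52.
Solve by successive substitution. Start with x ≡ 1 (mod 13).
  Combine with x ≡ 0 (mod 4): write x = 1 + 13·t and require 1 + 13·t ≡ 0 (mod 4), i.e. 13·t ≡ 0 − 1 ≡ 3 (mod 4). Since 13^(−1) ≡ 1 (mod 4) (13 ≡ 1 (mod 4)), t ≡ 1·3 ≡ 3 (mod 4). So x ≡ 1 + 13·3 = 40 (mod 52).
Unique solution in [0, 52): x = 40.

Final answer: x ≡ 40 (mod 52); the representative in [0, 52) is 40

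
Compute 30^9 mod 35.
Use repeated squaring. Binary(9) = 1001. Walk through the bits of the exponent 9 left-to-right: at each bit after the leading one, square the running value, then multiply by 30 if the bit is 1 (always reducing mod 35):
  bit 1 = 1 (leading): start with 30.
  bit 2 = 0: square 30^2 = 900 ≡ 25 (mod 35).
  bit 3 = 0: square 25^2 = 625 ≡ 30 (mod 35).
  bit 4 = 1: square 30^2 = 900 ≡ 25; bit is 1, so multiply 25·30 = 750 ≡ 15 (mod 35).
Final value: 30^9 ≡ 15 (mod 35).

Final answer: 15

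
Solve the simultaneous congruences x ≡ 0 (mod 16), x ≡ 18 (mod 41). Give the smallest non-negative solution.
x ≡ 592 (mod 656); the representative in [0, 656) is 592

The moduli 16, 41 are pairwise coprime, so by the CRT there is a unique solution mod 16·41 = 656.
Solve by successive substitution. Start with x ≡ 0 (mod 16).
  Combine with x ≡ 18 (mod 41): write x = 16·t and require 16·t ≡ 18 (mod 41). Since 16^(−1) ≡ 18 (mod 41), t ≡ 18·18 ≡ 37 (mod 41). So x ≡ 16·37 = 592 (mod 656).
Unique solution in [0, 656): x = 592.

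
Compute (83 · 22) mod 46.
32

Reduce the factors first: 83 ≡ 37 (mod 46), so 83 · 22 ≡ 37 · 22 (mod 46). 37 · 22 = 814. Dividing by 46: 814 = 17·46 + 32. So (83 · 22) mod 46 = 32.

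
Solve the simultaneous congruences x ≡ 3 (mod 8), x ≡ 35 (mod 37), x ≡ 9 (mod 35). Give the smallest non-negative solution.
The moduli 8, 37, 35 are pairwise coprime, so by the CRT there is a unique solution mod 8·37·35 = 10360.
Solve by successive substitution. Start with x ≡ 3 (mod 8).
  Combine with x ≡ 35 (mod 37): write x = 3 + 8·t and require 3 + 8·t ≡ 35 (mod 37), i.e. 8·t ≡ 35 − 3 ≡ 32 (mod 37). Since 8^(−1) ≡ 14 (mod 37), t ≡ 14·32 ≡ 4 (mod 37). So x ≡ 3 + 8·4 = 35 (mod 296).
  Combine with x ≡ 9 (mod 35): write x = 35 + 296·t and require 35 + 296·t ≡ 9 (mod 35), i.e. 296·t ≡ 9 − 35 ≡ 9 (mod 35). Since 296^(−1) ≡ 11 (mod 35) (296 ≡ 16 (mod 35)), t ≡ 11·9 ≡ 29 (mod 35). So x ≡ 35 + 296·29 = 8619 (mod 10360).
Unique solution in [0, 10360): x = 8619.

Final answer: x ≡ 8619 (mod 10360); the representative in [0, 10360) is 8619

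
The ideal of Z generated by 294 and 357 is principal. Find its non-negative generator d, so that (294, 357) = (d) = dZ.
(294, 357) = (21); d = 21

In the PID Z, (a, b) is generated by gcd(a, b). Compute gcd(357, 294) with the extended Euclidean algorithm, tracking rows (r, s, t) with s·357 + t·294 = r:
  row A: (357, 1, 0)   [1·357 + 0·294 = 357]
  row B: (294, 0, 1)   [0·357 + 1·294 = 294]
  357 = 1·294 + 63   → row C = row A − 1·row B = (63, 1, −1)   [check: 1·357 − 1·294 = 63]
  294 = 4·63 + 42   → row D = row B − 4·row C = (42, −4, 5)   [check: −4·357 + 5·294 = 42]
  63 = 1·42 + 21   → row E = row C − 1·row D = (21, 5, −6)   [check: 5·357 − 6·294 = 21]
  42 = 2·21 + 0   → remainder 0, stop. gcd = 21 (last nonzero row E).
So gcd(294, 357) = 21, with Bézout identity 5·357 − 6·294 = 21. Containment (⊇): the Bézout identity exhibits 21 as an element of (294, 357), giving (21) ⊆ (294, 357). Containment (⊆): since 21 | 294 and 21 | 357 (294 = 21·14, 357 = 21·17), every Z-linear combination of 294 and 357 is divisible by 21, so (294, 357) ⊆ (21). Therefore (294, 357) = (21), d = 21.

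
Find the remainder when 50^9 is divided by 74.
6

Use repeated squaring. Binary(9) = 1001. Walk through the bits of the exponent 9 left-to-right: at each bit after the leading one, square the running value, then multiply by 50 if the bit is 1 (always reducing mod 74):
  bit 1 = 1 (leading): start with 50.
  bit 2 = 0: square 50^2 = 2500 ≡ 58 (mod 74).
  bit 3 = 0: square 58^2 = 3364 ≡ 34 (mod 74).
  bit 4 = 1: square 34^2 = 1156 ≡ 46; bit is 1, so multiply 46·50 = 2300 ≡ 6 (mod 74).
Final value: 50^9 ≡ 6 (mod 74).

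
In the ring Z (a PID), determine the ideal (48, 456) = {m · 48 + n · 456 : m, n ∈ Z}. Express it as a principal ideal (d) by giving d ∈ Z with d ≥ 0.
In the PID Z, (a, b) is generated by gcd(a, b). Compute gcd(456, 48) with the extended Euclidean algorithm, tracking rows (r, s, t) with s·456 + t·48 = r:
  row A: (456, 1, 0)   [1·456 + 0·48 = 456]
  row B: (48, 0, 1)   [0·456 + 1·48 = 48]
  456 = 9·48 + 24   → row C = row A − 9·row B = (24, 1, −9)   [check: 1·456 − 9·48 = 24]
  48 = 2·24 + 0   → remainder 0, stop. gcd = 24 (last nonzero row C).
So gcd(48, 456) = 24, with Bézout identity 1·456 − 9·48 = 24. Containment (⊇): the Bézout identity exhibits 24 as an element of (48, 456), giving (24) ⊆ (48, 456). Containment (⊆): since 24 | 48 and 24 | 456 (48 = 24·2, 456 = 24·19), every Z-linear combination of 48 and 456 is divisible by 24, so (48, 456) ⊆ (24). Therefore (48, 456) = (24), d = 24.

Final answer: (48, 456) = (24); d = 24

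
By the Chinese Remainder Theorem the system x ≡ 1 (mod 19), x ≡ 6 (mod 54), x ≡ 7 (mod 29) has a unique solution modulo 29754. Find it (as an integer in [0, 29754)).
The moduli 19, 54, 29 are pairwise coprime, so by the CRT there is a unique solution mod 19·54·29 = 29754.
Solve by successive substitution. Start with x ≡ 1 (mod 19).
  Combine with x ≡ 6 (mod 54): write x = 1 + 19·t and require 1 + 19·t ≡ 6 (mod 54), i.e. 19·t ≡ 6 − 1 ≡ 5 (mod 54). Since 19^(−1) ≡ 37 (mod 54), t ≡ 37·5 ≡ 23 (mod 54). So x ≡ 1 + 19·23 = 438 (mod 1026).
  Combine with x ≡ 7 (mod 29): write x = 438 + 1026·t and require 438 + 1026·t ≡ 7 (mod 29), i.e. 1026·t ≡ 7 − 438 ≡ 4 (mod 29). Since 1026^(−1) ≡ 8 (mod 29) (1026 ≡ 11 (mod 29)), t ≡ 8·4 ≡ 3 (mod 29). So x ≡ 438 + 1026·3 = 3516 (mod 29754).
Unique solution in [0, 29754): x = 3516.

Final answer: x ≡ 3516 (mod 29754); the representative in [0, 29754) is 3516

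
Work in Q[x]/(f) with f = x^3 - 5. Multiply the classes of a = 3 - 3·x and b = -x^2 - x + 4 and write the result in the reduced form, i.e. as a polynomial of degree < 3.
First multiply in Q[x] without reducing: a · b = 3·x^3 - 15·x + 12. Now divide by f(x) = x^3 - 5, eliminating the leading term at each step:
  leading term 3·x^3: subtract (3)·f(x) = 3·x^3 - 15, leaving 27 - 15·x
The degree is now < 3, so this is the remainder. Hence a · b ≡ 27 - 15·x in Q[x]/(f).

Final answer: a · b ≡ 27 - 15·x (mod f(x))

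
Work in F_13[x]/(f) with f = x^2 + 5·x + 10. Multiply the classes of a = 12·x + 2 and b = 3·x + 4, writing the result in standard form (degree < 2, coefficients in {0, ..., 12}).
a · b ≡ 4·x + 12 (mod f(x))

Multiply as integer polynomials: a · b = 36·x^2 + 54·x + 8. Reducing coefficients mod 13: a · b ≡ 10·x^2 + 2·x + 8. Now divide by f(x) = x^2 + 5·x + 10 in F_13[x], eliminating the leading term at each step:
  leading term 10·x^2: subtract (10)·f(x) = 10·x^2 + 11·x + 9, leaving 4·x + 12 (coefficients mod 13)
The degree is now < 2, so this is the remainder. Hence a · b ≡ 4·x + 12 in F_13[x]/(f).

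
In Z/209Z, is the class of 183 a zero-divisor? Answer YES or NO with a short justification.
NO

gcd(183, 209) = 1, so 183 is a unit in Z/209Z (it has a multiplicative inverse). A unit cannot be a zero-divisor: if 183·b ≡ 0 then multiplying both sides by 183^(−1) gives b ≡ 0. So 183 is not a zero-divisor.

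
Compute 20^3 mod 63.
62

Use repeated squaring. Binary(3) = 11. Walk through the bits of the exponent 3 left-to-right: at each bit after the leading one, square the running value, then multiply by 20 if the bit is 1 (always reducing mod 63):
  bit 1 = 1 (leading): start with 20.
  bit 2 = 1: square 20^2 = 400 ≡ 22; bit is 1, so multiply 22·20 = 440 ≡ 62 (mod 63).
Final value: 20^3 ≡ 62 (mod 63).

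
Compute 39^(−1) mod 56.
39^(−1) ≡ 23 (mod 56)

Apply the extended Euclidean algorithm to (56, 39), tracking rows (r, s, t) with s·56 + t·39 = r. Each division r_prev = q·r_cur + r_new produces the new row as (previous row) − q·(current row):
  row A: (56, 1, 0)   [1·56 + 0·39 = 56]
  row B: (39, 0, 1)   [0·56 + 1·39 = 39]
  56 = 1·39 + 17   → row C = row A − 1·row B = (17, 1, −1)   [check: 1·56 − 1·39 = 17]
  39 = 2·17 + 5   → row D = row B − 2·row C = (5, −2, 3)   [check: −2·56 + 3·39 = 5]
  17 = 3·5 + 2   → row E = row C − 3·row D = (2, 7, −10)   [check: 7·56 − 10·39 = 2]
  5 = 2·2 + 1   → row F = row D − 2·row E = (1, −16, 23)   [check: −16·56 + 23·39 = 1]
  2 = 2·1 + 0   → remainder 0, stop. gcd = 1 (last nonzero row F).
The gcd is 1, so 39 is invertible mod 56. The last nonzero row gives −16·56 + 23·39 = 1, so t = 23. So 39^(−1) ≡ 23 (mod 56). Verify: 39 · 23 = 897 ≡ 1 (mod 56). ✓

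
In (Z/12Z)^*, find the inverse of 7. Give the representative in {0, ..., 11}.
7^(−1) ≡ 7 (mod 12)

Apply the extended Euclidean algorithm to (12, 7), tracking rows (r, s, t) with s·12 + t·7 = r. Each division r_prev = q·r_cur + r_new produces the new row as (previous row) − q·(current row):
  row A: (12, 1, 0)   [1·12 + 0·7 = 12]
  row B: (7, 0, 1)   [0·12 + 1·7 = 7]
  12 = 1·7 + 5   → row C = row A − 1·row B = (5, 1, −1)   [check: 1·12 − 1·7 = 5]
  7 = 1·5 + 2   → row D = row B − 1·row C = (2, −1, 2)   [check: −1·12 + 2·7 = 2]
  5 = 2·2 + 1   → row E = row C − 2·row D = (1, 3, −5)   [check: 3·12 − 5·7 = 1]
  2 = 2·1 + 0   → remainder 0, stop. gcd = 1 (last nonzero row E).
The gcd is 1, so 7 is invertible mod 12. The last nonzero row gives 3·12 − 5·7 = 1, so t = −5. So 7^(−1) ≡ −5 ≡ 7 (mod 12). Verify: 7 · 7 = 49 ≡ 1 (mod 12). ✓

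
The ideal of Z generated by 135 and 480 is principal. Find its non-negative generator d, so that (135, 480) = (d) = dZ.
(135, 480) = (15); d = 15

In the PID Z, (a, b) is generated by gcd(a, b). Compute gcd(480, 135) with the extended Euclidean algorithm, tracking rows (r, s, t) with s·480 + t·135 = r:
  row A: (480, 1, 0)   [1·480 + 0·135 = 480]
  row B: (135, 0, 1)   [0·480 + 1·135 = 135]
  480 = 3·135 + 75   → row C = row A − 3·row B = (75, 1, −3)   [check: 1·480 − 3·135 = 75]
  135 = 1·75 + 60   → row D = row B − 1·row C = (60, −1, 4)   [check: −1·480 + 4·135 = 60]
  75 = 1·60 + 15   → row E = row C − 1·row D = (15, 2, −7)   [check: 2·480 − 7·135 = 15]
  60 = 4·15 + 0   → remainder 0, stop. gcd = 15 (last nonzero row E).
So gcd(135, 480) = 15, with Bézout identity 2·480 − 7·135 = 15. Containment (⊇): the Bézout identity exhibits 15 as an element of (135, 480), giving (15) ⊆ (135, 480). Containment (⊆): since 15 | 135 and 15 | 480 (135 = 15·9, 480 = 15·32), every Z-linear combination of 135 and 480 is divisible by 15, so (135, 480) ⊆ (15). Therefore (135, 480) = (15), d = 15.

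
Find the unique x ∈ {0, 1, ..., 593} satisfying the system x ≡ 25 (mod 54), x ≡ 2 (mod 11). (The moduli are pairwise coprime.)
x ≡ 79 (mod 594); the representative in [0, 594) is 79

The moduli 54, 11 are pairwise coprime, so by the CRT there is a unique solution mod 54·11 = 594.
Solve by successive substitution. Start with x ≡ 25 (mod 54).
  Combine with x ≡ 2 (mod 11): write x = 25 + 54·t and require 25 + 54·t ≡ 2 (mod 11), i.e. 54·t ≡ 2 − 25 ≡ 10 (mod 11). Since 54^(−1) ≡ 10 (mod 11) (54 ≡ 10 (mod 11)), t ≡ 10·10 ≡ 1 (mod 11). So x ≡ 25 + 54·1 = 79 (mod 594).
Unique solution in [0, 594): x = 79.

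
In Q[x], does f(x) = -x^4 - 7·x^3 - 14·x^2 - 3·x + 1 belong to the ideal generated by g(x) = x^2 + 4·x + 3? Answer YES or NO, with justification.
In Q[x] the ideal (g) consists of all multiples of g, so f ∈ (g) iff g | f, i.e. iff the remainder of f on division by g is 0. Divide f by g (g is monic, so eliminate the leading term of the running remainder at each step):
  leading term -x^4: subtract (-x^2)·g(x) = -x^4 - 4·x^3 - 3·x^2, leaving -3·x^3 - 11·x^2 - 3·x + 1
  leading term -3·x^3: subtract (-3·x)·g(x) = -3·x^3 - 12·x^2 - 9·x, leaving x^2 + 6·x + 1
  leading term x^2: subtract (1)·g(x) = x^2 + 4·x + 3, leaving 2·x - 2
The remainder r(x) = 2·x - 2 ≠ 0 (and deg r < deg g), so g ∤ f, i.e. f ∉ (g).

Final answer: NO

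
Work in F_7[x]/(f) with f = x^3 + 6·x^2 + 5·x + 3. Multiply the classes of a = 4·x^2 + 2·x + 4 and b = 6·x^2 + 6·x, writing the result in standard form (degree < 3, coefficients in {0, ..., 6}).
Multiply as integer polynomials: a · b = 24·x^4 + 36·x^3 + 36·x^2 + 24·x. Reducing coefficients mod 7: a · b ≡ 3·x^4 + x^3 + x^2 + 3·x. Now divide by f(x) = x^3 + 6·x^2 + 5·x + 3 in F_7[x], eliminating the leading term at each step:
  leading term 3·x^4: subtract (3·x)·f(x) = 3·x^4 + 4·x^3 + x^2 + 2·x, leaving 4·x^3 + x (coefficients mod 7)
  leading term 4·x^3: subtract (4)·f(x) = 4·x^3 + 3·x^2 + 6·x + 5, leaving 4·x^2 + 2·x + 2 (coefficients mod 7)
The degree is now < 3, so this is the remainder. Hence a · b ≡ 4·x^2 + 2·x + 2 in F_7[x]/(f).

Final answer: a · b ≡ 4·x^2 + 2·x + 2 (mod f(x))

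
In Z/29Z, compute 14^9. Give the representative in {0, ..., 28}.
3

Use repeated squaring. Binary(9) = 1001. Walk through the bits of the exponent 9 left-to-right: at each bit after the leading one, square the running value, then multiply by 14 if the bit is 1 (always reducing mod 29):
  bit 1 = 1 (leading): start with 14.
  bit 2 = 0: square 14^2 = 196 ≡ 22 (mod 29).
  bit 3 = 0: square 22^2 = 484 ≡ 20 (mod 29).
  bit 4 = 1: square 20^2 = 400 ≡ 23; bit is 1, so multiply 23·14 = 322 ≡ 3 (mod 29).
Final value: 14^9 ≡ 3 (mod 29).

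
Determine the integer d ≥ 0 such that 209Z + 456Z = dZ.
In the PID Z, (a, b) is generated by gcd(a, b). Compute gcd(456, 209) with the extended Euclidean algorithm, tracking rows (r, s, t) with s·456 + t·209 = r:
  row A: (456, 1, 0)   [1·456 + 0·209 = 456]
  row B: (209, 0, 1)   [0·456 + 1·209 = 209]
  456 = 2·209 + 38   → row C = row A − 2·row B = (38, 1, −2)   [check: 1·456 − 2·209 = 38]
  209 = 5·38 + 19   → row D = row B − 5·row C = (19, −5, 11)   [check: −5·456 + 11·209 = 19]
  38 = 2·19 + 0   → remainder 0, stop. gcd = 19 (last nonzero row D).
So gcd(209, 456) = 19, with Bézout identity −5·456 + 11·209 = 19. Containment (⊇): the Bézout identity exhibits 19 as an element of (209, 456), giving (19) ⊆ (209, 456). Containment (⊆): since 19 | 209 and 19 | 456 (209 = 19·11, 456 = 19·24), every Z-linear combination of 209 and 456 is divisible by 19, so (209, 456) ⊆ (19). Therefore (209, 456) = (19), d = 19.

Final answer: (209, 456) = (19); d = 19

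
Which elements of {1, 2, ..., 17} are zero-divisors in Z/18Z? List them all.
nonzero zero-divisors of Z/18Z = {2, 3, 4, 6, 8, 9, 10, 12, 14, 15, 16}

An element a ∈ Z/18Z (with a ≠ 0) is a zero-divisor iff gcd(a, 18) > 1 (because a is a unit precisely when gcd(a, n) = 1, and in Z/nZ every nonzero, non-unit element is a zero-divisor). Scan a = 1, ..., 17 and keep those with gcd(a, 18) > 1:
  gcd(2, 18) = 2, gcd(3, 18) = 3, gcd(4, 18) = 2, gcd(6, 18) = 6, gcd(8, 18) = 2, gcd(9, 18) = 9, gcd(10, 18) = 2, gcd(12, 18) = 6, gcd(14, 18) = 2, gcd(15, 18) = 3, gcd(16, 18) = 2.
All other a ∈ {1, ..., 17} have gcd(a, 18) = 1 and are units. So the nonzero zero-divisors are exactly the 11 values of a appearing in this scan.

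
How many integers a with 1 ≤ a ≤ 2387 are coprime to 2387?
1800

The number of a ∈ {1, ..., 2387} with gcd(a, 2387) = 1 is by definition Euler's totient φ(2387). φ is multiplicative, with φ(p^e) = p^e − p^(e−1). Factorise 2387 = 7 · 11 · 31. Then
  φ(2387) = (7 − 1) · (11 − 1) · (31 − 1) = 6 · 10 · 30 = 1800.
So there are 1800 such integers.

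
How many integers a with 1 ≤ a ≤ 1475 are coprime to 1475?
The number of a ∈ {1, ..., 1475} with gcd(a, 1475) = 1 is by definition Euler's totient φ(1475). φ is multiplicative, with φ(p^e) = p^e − p^(e−1). Factorise 1475 = 5^2 · 59. Then
  φ(1475) = (5^2 − 5^1) · (59 − 1) = 20 · 58 = 1160.
So there are 1160 such integers.

Final answer: 1160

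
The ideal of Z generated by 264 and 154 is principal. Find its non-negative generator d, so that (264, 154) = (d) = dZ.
(264, 154) = (22); d = 22

In the PID Z, (a, b) is generated by gcd(a, b). Compute gcd(264, 154) with the extended Euclidean algorithm, tracking rows (r, s, t) with s·264 + t·154 = r:
  row A: (264, 1, 0)   [1·264 + 0·154 = 264]
  row B: (154, 0, 1)   [0·264 + 1·154 = 154]
  264 = 1·154 + 110   → row C = row A − 1·row B = (110, 1, −1)   [check: 1·264 − 1·154 = 110]
  154 = 1·110 + 44   → row D = row B − 1·row C = (44, −1, 2)   [check: −1·264 + 2·154 = 44]
  110 = 2·44 + 22   → row E = row C − 2·row D = (22, 3, −5)   [check: 3·264 − 5·154 = 22]
  44 = 2·22 + 0   → remainder 0, stop. gcd = 22 (last nonzero row E).
So gcd(264, 154) = 22, with Bézout identity 3·264 − 5·154 = 22. Containment (⊇): the Bézout identity exhibits 22 as an element of (264, 154), giving (22) ⊆ (264, 154). Containment (⊆): since 22 | 264 and 22 | 154 (264 = 22·12, 154 = 22·7), every Z-linear combination of 264 and 154 is divisible by 22, so (264, 154) ⊆ (22). Therefore (264, 154) = (22), d = 22.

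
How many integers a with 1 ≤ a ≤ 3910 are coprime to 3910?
1408

The number of a ∈ {1, ..., 3910} with gcd(a, 3910) = 1 is by definition Euler's totient φ(3910). φ is multiplicative, with φ(p^e) = p^e − p^(e−1). Factorise 3910 = 2 · 5 · 17 · 23. Then
  φ(3910) = (2 − 1) · (5 − 1) · (17 − 1) · (23 − 1) = 1 · 4 · 16 · 22 = 1408.
So there are 1408 such integers.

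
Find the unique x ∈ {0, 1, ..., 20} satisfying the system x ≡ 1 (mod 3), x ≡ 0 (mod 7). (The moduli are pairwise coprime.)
x ≡ 7 (mod 21); the representative in [0, 21) is 7

The moduli 3, 7 are pairwise coprime, so by the CRT there is a unique solution mod 3·7 = 21.
Solve by successive substitution. Start with x ≡ 1 (mod 3).
  Combine with x ≡ 0 (mod 7): write x = 1 + 3·t and require 1 + 3·t ≡ 0 (mod 7), i.e. 3·t ≡ 0 − 1 ≡ 6 (mod 7). Since 3^(−1) ≡ 5 (mod 7), t ≡ 5·6 ≡ 2 (mod 7). So x ≡ 1 + 3·2 = 7 (mod 21).
Unique solution in [0, 21): x = 7.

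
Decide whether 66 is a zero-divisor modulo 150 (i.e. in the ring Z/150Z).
gcd(66, 150) = 6 > 1, so 66 is not a unit in Z/150Z. In Z/nZ every nonzero non-unit is a zero-divisor: explicitly, take b = 150/gcd = 25 ≠ 0 (mod 150); then 66·25 = 1650 = 11·150, i.e. 66·25 ≡ 0 (mod 150). So 66 is a zero-divisor.

Final answer: YES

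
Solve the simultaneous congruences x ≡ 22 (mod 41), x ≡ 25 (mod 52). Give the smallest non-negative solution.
The moduli 41, 52 are pairwise coprime, so by the CRT there is a unique solution mod 41·52 = 2132.
Solve by successive substitution. Start with x ≡ 22 (mod 41).
  Combine with x ≡ 25 (mod 52): write x = 22 + 41·t and require 22 + 41·t ≡ 25 (mod 52), i.e. 41·t ≡ 25 − 22 ≡ 3 (mod 52). Since 41^(−1) ≡ 33 (mod 52), t ≡ 33·3 ≡ 47 (mod 52). So x ≡ 22 + 41·47 = 1949 (mod 2132).
Unique solution in [0, 2132): x = 1949.

Final answer: x ≡ 1949 (mod 2132); the representative in [0, 2132) is 1949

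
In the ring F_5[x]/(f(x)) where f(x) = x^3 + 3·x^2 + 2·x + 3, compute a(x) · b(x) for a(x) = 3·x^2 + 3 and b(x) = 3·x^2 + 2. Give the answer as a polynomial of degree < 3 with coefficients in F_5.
a · b ≡ 3·x^2 + 2·x + 2 (mod f(x))

Multiply as integer polynomials: a · b = 9·x^4 + 15·x^2 + 6. Reducing coefficients mod 5: a · b ≡ 4·x^4 + 1. Now divide by f(x) = x^3 + 3·x^2 + 2·x + 3 in F_5[x], eliminating the leading term at each step:
  leading term 4·x^4: subtract (4·x)·f(x) = 4·x^4 + 2·x^3 + 3·x^2 + 2·x, leaving 3·x^3 + 2·x^2 + 3·x + 1 (coefficients mod 5)
  leading term 3·x^3: subtract (3)·f(x) = 3·x^3 + 4·x^2 + x + 4, leaving 3·x^2 + 2·x + 2 (coefficients mod 5)
The degree is now < 3, so this is the remainder. Hence a · b ≡ 3·x^2 + 2·x + 2 in F_5[x]/(f).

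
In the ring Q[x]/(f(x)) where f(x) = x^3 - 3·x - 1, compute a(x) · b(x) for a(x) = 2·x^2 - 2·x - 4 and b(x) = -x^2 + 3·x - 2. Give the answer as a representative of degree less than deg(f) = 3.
First multiply in Q[x] without reducing: a · b = -2·x^4 + 8·x^3 - 6·x^2 - 8·x + 8. Now divide by f(x) = x^3 - 3·x - 1, eliminating the leading term at each step:
  leading term -2·x^4: subtract (-2·x)·f(x) = -2·x^4 + 6·x^2 + 2·x, leaving 8·x^3 - 12·x^2 - 10·x + 8
  leading term 8·x^3: subtract (8)·f(x) = 8·x^3 - 24·x - 8, leaving -12·x^2 + 14·x + 16
The degree is now < 3, so this is the remainder. Hence a · b ≡ -12·x^2 + 14·x + 16 in Q[x]/(f).

Final answer: a · b ≡ -12·x^2 + 14·x + 16 (mod f(x))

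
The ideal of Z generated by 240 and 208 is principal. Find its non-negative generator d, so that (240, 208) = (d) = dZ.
(240, 208) = (16); d = 16

In the PID Z, (a, b) is generated by gcd(a, b). Compute gcd(240, 208) with the extended Euclidean algorithm, tracking rows (r, s, t) with s·240 + t·208 = r:
  row A: (240, 1, 0)   [1·240 + 0·208 = 240]
  row B: (208, 0, 1)   [0·240 + 1·208 = 208]
  240 = 1·208 + 32   → row C = row A − 1·row B = (32, 1, −1)   [check: 1·240 − 1·208 = 32]
  208 = 6·32 + 16   → row D = row B − 6·row C = (16, −6, 7)   [check: −6·240 + 7·208 = 16]
  32 = 2·16 + 0   → remainder 0, stop. gcd = 16 (last nonzero row D).
So gcd(240, 208) = 16, with Bézout identity −6·240 + 7·208 = 16. Containment (⊇): the Bézout identity exhibits 16 as an element of (240, 208), giving (16) ⊆ (240, 208). Containment (⊆): since 16 | 240 and 16 | 208 (240 = 16·15, 208 = 16·13), every Z-linear combination of 240 and 208 is divisible by 16, so (240, 208) ⊆ (16). Therefore (240, 208) = (16), d = 16.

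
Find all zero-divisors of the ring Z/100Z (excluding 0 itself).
An element a ∈ Z/100Z (with a ≠ 0) is a zero-divisor iff gcd(a, 100) > 1 (because a is a unit precisely when gcd(a, n) = 1, and in Z/nZ every nonzero, non-unit element is a zero-divisor). Scan a = 1, ..., 99 and keep those with gcd(a, 100) > 1:
  gcd(2, 100) = 2, gcd(4, 100) = 4, gcd(5, 100) = 5, gcd(6, 100) = 2, gcd(8, 100) = 4, gcd(10, 100) = 10, gcd(12, 100) = 4, gcd(14, 100) = 2, gcd(15, 100) = 5, gcd(16, 100) = 4, gcd(18, 100) = 2, gcd(20, 100) = 20, gcd(22, 100) = 2, gcd(24, 100) = 4, gcd(25, 100) = 25, gcd(26, 100) = 2, gcd(28, 100) = 4, gcd(30, 100) = 10, gcd(32, 100) = 4, gcd(34, 100) = 2, gcd(35, 100) = 5, gcd(36, 100) = 4, gcd(38, 100) = 2, gcd(40, 100) = 20, gcd(42, 100) = 2, gcd(44, 100) = 4, gcd(45, 100) = 5, gcd(46, 100) = 2, gcd(48, 100) = 4, gcd(50, 100) = 50, gcd(52, 100) = 4, gcd(54, 100) = 2, gcd(55, 100) = 5, gcd(56, 100) = 4, gcd(58, 100) = 2, gcd(60, 100) = 20, gcd(62, 100) = 2, gcd(64, 100) = 4, gcd(65, 100) = 5, gcd(66, 100) = 2, gcd(68, 100) = 4, gcd(70, 100) = 10, gcd(72, 100) = 4, gcd(74, 100) = 2, gcd(75, 100) = 25, gcd(76, 100) = 4, gcd(78, 100) = 2, gcd(80, 100) = 20, gcd(82, 100) = 2, gcd(84, 100) = 4, gcd(85, 100) = 5, gcd(86, 100) = 2, gcd(88, 100) = 4, gcd(90, 100) = 10, gcd(92, 100) = 4, gcd(94, 100) = 2, gcd(95, 100) = 5, gcd(96, 100) = 4, gcd(98, 100) = 2.
All other a ∈ {1, ..., 99} have gcd(a, 100) = 1 and are units. So the nonzero zero-divisors are exactly the 59 values of a appearing in this scan.

Final answer: nonzero zero-divisors of Z/100Z = {2, 4, 5, 6, 8, 10, 12, 14, 15, 16, 18, 20, 22, 24, 25, 26, 28, 30, 32, 34, 35, 36, 38, 40, 42, 44, 45, 46, 48, 50, 52, 54, 55, 56, 58, 60, 62, 64, 65, 66, 68, 70, 72, 74, 75, 76, 78, 80, 82, 84, 85, 86, 88, 90, 92, 94, 95, 96, 98}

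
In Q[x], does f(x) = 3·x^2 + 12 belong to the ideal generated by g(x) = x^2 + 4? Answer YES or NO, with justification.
YES

In Q[x] the ideal (g) consists of all multiples of g, so f ∈ (g) iff g | f, i.e. iff the remainder of f on division by g is 0. Divide f by g (g is monic, so eliminate the leading term of the running remainder at each step):
  leading term 3·x^2: subtract (3)·g(x) = 3·x^2 + 12, leaving 0
The remainder is 0, so f(x) = g(x) · h(x) with h(x) = 3. Hence g | f, i.e. f ∈ (g).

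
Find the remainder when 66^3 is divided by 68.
60

Use repeated squaring. Binary(3) = 11. Walk through the bits of the exponent 3 left-to-right: at each bit after the leading one, square the running value, then multiply by 66 if the bit is 1 (always reducing mod 68):
  bit 1 = 1 (leading): start with 66.
  bit 2 = 1: square 66^2 = 4356 ≡ 4; bit is 1, so multiply 4·66 = 264 ≡ 60 (mod 68).
Final value: 66^3 ≡ 60 (mod 68).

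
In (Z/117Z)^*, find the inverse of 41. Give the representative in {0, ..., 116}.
Apply the extended Euclidean algorithm to (117, 41), tracking rows (r, s, t) with s·117 + t·41 = r. Each division r_prev = q·r_cur + r_new produces the new row as (previous row) − q·(current row):
  row A: (117, 1, 0)   [1·117 + 0·41 = 117]
  row B: (41, 0, 1)   [0·117 + 1·41 = 41]
  117 = 2·41 + 35   → row C = row A − 2·row B = (35, 1, −2)   [check: 1·117 − 2·41 = 35]
  41 = 1·35 + 6   → row D = row B − 1·row C = (6, −1, 3)   [check: −1·117 + 3·41 = 6]
  35 = 5·6 + 5   → row E = row C − 5·row D = (5, 6, −17)   [check: 6·117 − 17·41 = 5]
  6 = 1·5 + 1   → row F = row D − 1·row E = (1, −7, 20)   [check: −7·117 + 20·41 = 1]
  5 = 5·1 + 0   → remainder 0, stop. gcd = 1 (last nonzero row F).
The gcd is 1, so 41 is invertible mod 117. The last nonzero row gives −7·117 + 20·41 = 1, so t = 20. So 41^(−1) ≡ 20 (mod 117). Verify: 41 · 20 = 820 ≡ 1 (mod 117). ✓

Final answer: 41^(−1) ≡ 20 (mod 117)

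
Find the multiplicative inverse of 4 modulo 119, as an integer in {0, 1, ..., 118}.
Apply the extended Euclidean algorithm to (119, 4), tracking rows (r, s, t) with s·119 + t·4 = r. Each division r_prev = q·r_cur + r_new produces the new row as (previous row) − q·(current row):
  row A: (119, 1, 0)   [1·119 + 0·4 = 119]
  row B: (4, 0, 1)   [0·119 + 1·4 = 4]
  119 = 29·4 + 3   → row C = row A − 29·row B = (3, 1, −29)   [check: 1·119 − 29·4 = 3]
  4 = 1·3 + 1   → row D = row B − 1·row C = (1, −1, 30)   [check: −1·119 + 30·4 = 1]
  3 = 3·1 + 0   → remainder 0, stop. gcd = 1 (last nonzero row D).
The gcd is 1, so 4 is invertible mod 119. The last nonzero row gives −1·119 + 30·4 = 1, so t = 30. So 4^(−1) ≡ 30 (mod 119). Verify: 4 · 30 = 120 ≡ 1 (mod 119). ✓

Final answer: 4^(−1) ≡ 30 (mod 119)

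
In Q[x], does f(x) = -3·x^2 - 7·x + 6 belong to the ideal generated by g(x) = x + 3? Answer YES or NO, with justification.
In Q[x] the ideal (g) consists of all multiples of g, so f ∈ (g) iff g | f, i.e. iff the remainder of f on division by g is 0. Divide f by g (g is monic, so eliminate the leading term of the running remainder at each step):
  leading term -3·x^2: subtract (-3·x)·g(x) = -3·x^2 - 9·x, leaving 2·x + 6
  leading term 2·x: subtract (2)·g(x) = 2·x + 6, leaving 0
The remainder is 0, so f(x) = g(x) · h(x) with h(x) = 2 - 3·x. Hence g | f, i.e. f ∈ (g).

Final answer: YES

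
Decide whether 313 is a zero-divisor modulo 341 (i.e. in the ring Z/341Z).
NO

gcd(313, 341) = 1, so 313 is a unit in Z/341Z (it has a multiplicative inverse). A unit cannot be a zero-divisor: if 313·b ≡ 0 then multiplying both sides by 313^(−1) gives b ≡ 0. So 313 is not a zero-divisor.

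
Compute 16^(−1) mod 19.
16^(−1) ≡ 6 (mod 19)

Apply the extended Euclidean algorithm to (19, 16), tracking rows (r, s, t) with s·19 + t·16 = r. Each division r_prev = q·r_cur + r_new produces the new row as (previous row) − q·(current row):
  row A: (19, 1, 0)   [1·19 + 0·16 = 19]
  row B: (16, 0, 1)   [0·19 + 1·16 = 16]
  19 = 1·16 + 3   → row C = row A − 1·row B = (3, 1, −1)   [check: 1·19 − 1·16 = 3]
  16 = 5·3 + 1   → row D = row B − 5·row C = (1, −5, 6)   [check: −5·19 + 6·16 = 1]
  3 = 3·1 + 0   → remainder 0, stop. gcd = 1 (last nonzero row D).
The gcd is 1, so 16 is invertible mod 19. The last nonzero row gives −5·19 + 6·16 = 1, so t = 6. So 16^(−1) ≡ 6 (mod 19). Verify: 16 · 6 = 96 ≡ 1 (mod 19). ✓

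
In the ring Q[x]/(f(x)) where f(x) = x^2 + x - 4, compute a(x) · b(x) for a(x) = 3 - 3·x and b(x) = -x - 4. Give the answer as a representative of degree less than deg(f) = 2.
a · b ≡ 6·x (mod f(x))

First multiply in Q[x] without reducing: a · b = 3·x^2 + 9·x - 12. Now divide by f(x) = x^2 + x - 4, eliminating the leading term at each step:
  leading term 3·x^2: subtract (3)·f(x) = 3·x^2 + 3·x - 12, leaving 6·x
The degree is now < 2, so this is the remainder. Hence a · b ≡ 6·x in Q[x]/(f).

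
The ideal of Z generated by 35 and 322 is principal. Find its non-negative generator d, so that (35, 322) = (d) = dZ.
In the PID Z, (a, b) is generated by gcd(a, b). Compute gcd(322, 35) with the extended Euclidean algorithm, tracking rows (r, s, t) with s·322 + t·35 = r:
  row A: (322, 1, 0)   [1·322 + 0·35 = 322]
  row B: (35, 0, 1)   [0·322 + 1·35 = 35]
  322 = 9·35 + 7   → row C = row A − 9·row B = (7, 1, −9)   [check: 1·322 − 9·35 = 7]
  35 = 5·7 + 0   → remainder 0, stop. gcd = 7 (last nonzero row C).
So gcd(35, 322) = 7, with Bézout identity 1·322 − 9·35 = 7. Containment (⊇): the Bézout identity exhibits 7 as an element of (35, 322), giving (7) ⊆ (35, 322). Containment (⊆): since 7 | 35 and 7 | 322 (35 = 7·5, 322 = 7·46), every Z-linear combination of 35 and 322 is divisible by 7, so (35, 322) ⊆ (7). Therefore (35, 322) = (7), d = 7.

Final answer: (35, 322) = (7); d = 7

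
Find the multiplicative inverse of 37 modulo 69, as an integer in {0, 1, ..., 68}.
Apply the extended Euclidean algorithm to (69, 37), tracking rows (r, s, t) with s·69 + t·37 = r. Each division r_prev = q·r_cur + r_new produces the new row as (previous row) − q·(current row):
  row A: (69, 1, 0)   [1·69 + 0·37 = 69]
  row B: (37, 0, 1)   [0·69 + 1·37 = 37]
  69 = 1·37 + 32   → row C = row A − 1·row B = (32, 1, −1)   [check: 1·69 − 1·37 = 32]
  37 = 1·32 + 5   → row D = row B − 1·row C = (5, −1, 2)   [check: −1·69 + 2·37 = 5]
  32 = 6·5 + 2   → row E = row C − 6·row D = (2, 7, −13)   [check: 7·69 − 13·37 = 2]
  5 = 2·2 + 1   → row F = row D − 2·row E = (1, −15, 28)   [check: −15·69 + 28·37 = 1]
  2 = 2·1 + 0   → remainder 0, stop. gcd = 1 (last nonzero row F).
The gcd is 1, so 37 is invertible mod 69. The last nonzero row gives −15·69 + 28·37 = 1, so t = 28. So 37^(−1) ≡ 28 (mod 69). Verify: 37 · 28 = 1036 ≡ 1 (mod 69). ✓

Final answer: 37^(−1) ≡ 28 (mod 69)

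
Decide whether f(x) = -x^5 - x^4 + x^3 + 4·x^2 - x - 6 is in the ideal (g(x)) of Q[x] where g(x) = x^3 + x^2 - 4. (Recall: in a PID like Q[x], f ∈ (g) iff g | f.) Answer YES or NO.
In Q[x] the ideal (g) consists of all multiples of g, so f ∈ (g) iff g | f, i.e. iff the remainder of f on division by g is 0. Divide f by g (g is monic, so eliminate the leading term of the running remainder at each step):
  leading term -x^5: subtract (-x^2)·g(x) = -x^5 - x^4 + 4·x^2, leaving x^3 - x - 6
  leading term x^3: subtract (1)·g(x) = x^3 + x^2 - 4, leaving -x^2 - x - 2
The remainder r(x) = -x^2 - x - 2 ≠ 0 (and deg r < deg g), so g ∤ f, i.e. f ∉ (g).

Final answer: NO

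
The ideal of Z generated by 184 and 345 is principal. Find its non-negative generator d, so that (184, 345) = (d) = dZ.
In the PID Z, (a, b) is generated by gcd(a, b). Compute gcd(345, 184) with the extended Euclidean algorithm, tracking rows (r, s, t) with s·345 + t·184 = r:
  row A: (345, 1, 0)   [1·345 + 0·184 = 345]
  row B: (184, 0, 1)   [0·345 + 1·184 = 184]
  345 = 1·184 + 161   → row C = row A − 1·row B = (161, 1, −1)   [check: 1·345 − 1·184 = 161]
  184 = 1·161 + 23   → row D = row B − 1·row C = (23, −1, 2)   [check: −1·345 + 2·184 = 23]
  161 = 7·23 + 0   → remainder 0, stop. gcd = 23 (last nonzero row D).
So gcd(184, 345) = 23, with Bézout identity −1·345 + 2·184 = 23. Containment (⊇): the Bézout identity exhibits 23 as an element of (184, 345), giving (23) ⊆ (184, 345). Containment (⊆): since 23 | 184 and 23 | 345 (184 = 23·8, 345 = 23·15), every Z-linear combination of 184 and 345 is divisible by 23, so (184, 345) ⊆ (23). Therefore (184, 345) = (23), d = 23.

Final answer: (184, 345) = (23); d = 23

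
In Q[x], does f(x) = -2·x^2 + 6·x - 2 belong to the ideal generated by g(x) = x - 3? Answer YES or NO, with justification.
NO

In Q[x] the ideal (g) consists of all multiples of g, so f ∈ (g) iff g | f, i.e. iff the remainder of f on division by g is 0. Divide f by g (g is monic, so eliminate the leading term of the running remainder at each step):
  leading term -2·x^2: subtract (-2·x)·g(x) = -2·x^2 + 6·x, leaving -2
The remainder r(x) = -2 ≠ 0 (and deg r < deg g), so g ∤ f, i.e. f ∉ (g).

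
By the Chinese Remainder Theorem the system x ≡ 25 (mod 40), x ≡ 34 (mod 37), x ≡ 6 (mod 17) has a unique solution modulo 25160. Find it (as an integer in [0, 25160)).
The moduli 40, 37, 17 are pairwise coprime, so by the CRT there is a unique solution mod 40·37·17 = 25160.
Solve by successive substitution. Start with x ≡ 25 (mod 40).
  Combine with x ≡ 34 (mod 37): write x = 25 + 40·t and require 25 + 40·t ≡ 34 (mod 37), i.e. 40·t ≡ 34 − 25 ≡ 9 (mod 37). Since 40^(−1) ≡ 25 (mod 37) (40 ≡ 3 (mod 37)), t ≡ 25·9 ≡ 3 (mod 37). So x ≡ 25 + 40·3 = 145 (mod 1480).
  Combine with x ≡ 6 (mod 17): write x = 145 + 1480·t and require 145 + 1480·t ≡ 6 (mod 17), i.e. 1480·t ≡ 6 − 145 ≡ 14 (mod 17). Since 1480^(−1) ≡ 1 (mod 17) (1480 ≡ 1 (mod 17)), t ≡ 1·14 ≡ 14 (mod 17). So x ≡ 145 + 1480·14 = 20865 (mod 25160).
Unique solution in [0, 25160): x = 20865.

Final answer: x ≡ 20865 (mod 25160); the representative in [0, 25160) is 20865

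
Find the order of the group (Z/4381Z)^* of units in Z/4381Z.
|(Z/4381Z)^*| = 4032

(Z/4381Z)^* consists of the classes a with gcd(a, 4381) = 1, so its order is φ(4381). φ is multiplicative, with φ(p^e) = p^e − p^(e−1). Factorise 4381 = 13 · 337. Then
  φ(4381) = (13 − 1) · (337 − 1) = 12 · 336 = 4032.
Thus |(Z/4381Z)^*| = 4032.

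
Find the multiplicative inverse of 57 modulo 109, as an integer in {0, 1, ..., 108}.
Apply the extended Euclidean algorithm to (109, 57), tracking rows (r, s, t) with s·109 + t·57 = r. Each division r_prev = q·r_cur + r_new produces the new row as (previous row) − q·(current row):
  row A: (109, 1, 0)   [1·109 + 0·57 = 109]
  row B: (57, 0, 1)   [0·109 + 1·57 = 57]
  109 = 1·57 + 52   → row C = row A − 1·row B = (52, 1, −1)   [check: 1·109 − 1·57 = 52]
  57 = 1·52 + 5   → row D = row B − 1·row C = (5, −1, 2)   [check: −1·109 + 2·57 = 5]
  52 = 10·5 + 2   → row E = row C − 10·row D = (2, 11, −21)   [check: 11·109 − 21·57 = 2]
  5 = 2·2 + 1   → row F = row D − 2·row E = (1, −23, 44)   [check: −23·109 + 44·57 = 1]
  2 = 2·1 + 0   → remainder 0, stop. gcd = 1 (last nonzero row F).
The gcd is 1, so 57 is invertible mod 109. The last nonzero row gives −23·109 + 44·57 = 1, so t = 44. So 57^(−1) ≡ 44 (mod 109). Verify: 57 · 44 = 2508 ≡ 1 (mod 109). ✓

Final answer: 57^(−1) ≡ 44 (mod 109)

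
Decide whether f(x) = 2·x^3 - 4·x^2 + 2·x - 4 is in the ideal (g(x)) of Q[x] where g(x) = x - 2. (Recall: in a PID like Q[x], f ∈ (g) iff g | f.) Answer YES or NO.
YES

In Q[x] the ideal (g) consists of all multiples of g, so f ∈ (g) iff g | f, i.e. iff the remainder of f on division by g is 0. Divide f by g (g is monic, so eliminate the leading term of the running remainder at each step):
  leading term 2·x^3: subtract (2·x^2)·g(x) = 2·x^3 - 4·x^2, leaving 2·x - 4
  leading term 2·x: subtract (2)·g(x) = 2·x - 4, leaving 0
The remainder is 0, so f(x) = g(x) · h(x) with h(x) = 2·x^2 + 2. Hence g | f, i.e. f ∈ (g).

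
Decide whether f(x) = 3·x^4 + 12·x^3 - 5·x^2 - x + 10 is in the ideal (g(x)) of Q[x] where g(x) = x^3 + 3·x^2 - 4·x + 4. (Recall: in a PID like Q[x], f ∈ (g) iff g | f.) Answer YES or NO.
In Q[x] the ideal (g) consists of all multiples of g, so f ∈ (g) iff g | f, i.e. iff the remainder of f on division by g is 0. Divide f by g (g is monic, so eliminate the leading term of the running remainder at each step):
  leading term 3·x^4: subtract (3·x)·g(x) = 3·x^4 + 9·x^3 - 12·x^2 + 12·x, leaving 3·x^3 + 7·x^2 - 13·x + 10
  leading term 3·x^3: subtract (3)·g(x) = 3·x^3 + 9·x^2 - 12·x + 12, leaving -2·x^2 - x - 2
The remainder r(x) = -2·x^2 - x - 2 ≠ 0 (and deg r < deg g), so g ∤ f, i.e. f ∉ (g).

Final answer: NO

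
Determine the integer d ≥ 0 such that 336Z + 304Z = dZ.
In the PID Z, (a, b) is generated by gcd(a, b). Compute gcd(336, 304) with the extended Euclidean algorithm, tracking rows (r, s, t) with s·336 + t·304 = r:
  row A: (336, 1, 0)   [1·336 + 0·304 = 336]
  row B: (304, 0, 1)   [0·336 + 1·304 = 304]
  336 = 1·304 + 32   → row C = row A − 1·row B = (32, 1, −1)   [check: 1·336 − 1·304 = 32]
  304 = 9·32 + 16   → row D = row B − 9·row C = (16, −9, 10)   [check: −9·336 + 10·304 = 16]
  32 = 2·16 + 0   → remainder 0, stop. gcd = 16 (last nonzero row D).
So gcd(336, 304) = 16, with Bézout identity −9·336 + 10·304 = 16. Containment (⊇): the Bézout identity exhibits 16 as an element of (336, 304), giving (16) ⊆ (336, 304). Containment (⊆): since 16 | 336 and 16 | 304 (336 = 16·21, 304 = 16·19), every Z-linear combination of 336 and 304 is divisible by 16, so (336, 304) ⊆ (16). Therefore (336, 304) = (16), d = 16.

Final answer: (336, 304) = (16); d = 16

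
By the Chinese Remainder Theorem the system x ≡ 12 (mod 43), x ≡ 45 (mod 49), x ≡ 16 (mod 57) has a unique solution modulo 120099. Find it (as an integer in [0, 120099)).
The moduli 43, 49, 57 are pairwise coprime, so by the CRT there is a unique solution mod 43·49·57 = 120099.
Solve by successive substitution. Start with x ≡ 12 (mod 43).
  Combine with x ≡ 45 (mod 49): write x = 12 + 43·t and require 12 + 43·t ≡ 45 (mod 49), i.e. 43·t ≡ 45 − 12 ≡ 33 (mod 49). Since 43^(−1) ≡ 8 (mod 49), t ≡ 8·33 ≡ 19 (mod 49). So x ≡ 12 + 43·19 = 829 (mod 2107).
  Combine with x ≡ 16 (mod 57): write x = 829 + 2107·t and require 829 + 2107·t ≡ 16 (mod 57), i.e. 2107·t ≡ 16 − 829 ≡ 42 (mod 57). Since 2107^(−1) ≡ 28 (mod 57) (2107 ≡ 55 (mod 57)), t ≡ 28·42 ≡ 36 (mod 57). So x ≡ 829 + 2107·36 = 76681 (mod 120099).
Unique solution in [0, 120099): x = 76681.

Final answer: x ≡ 76681 (mod 120099); the representative in [0, 120099) is 76681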